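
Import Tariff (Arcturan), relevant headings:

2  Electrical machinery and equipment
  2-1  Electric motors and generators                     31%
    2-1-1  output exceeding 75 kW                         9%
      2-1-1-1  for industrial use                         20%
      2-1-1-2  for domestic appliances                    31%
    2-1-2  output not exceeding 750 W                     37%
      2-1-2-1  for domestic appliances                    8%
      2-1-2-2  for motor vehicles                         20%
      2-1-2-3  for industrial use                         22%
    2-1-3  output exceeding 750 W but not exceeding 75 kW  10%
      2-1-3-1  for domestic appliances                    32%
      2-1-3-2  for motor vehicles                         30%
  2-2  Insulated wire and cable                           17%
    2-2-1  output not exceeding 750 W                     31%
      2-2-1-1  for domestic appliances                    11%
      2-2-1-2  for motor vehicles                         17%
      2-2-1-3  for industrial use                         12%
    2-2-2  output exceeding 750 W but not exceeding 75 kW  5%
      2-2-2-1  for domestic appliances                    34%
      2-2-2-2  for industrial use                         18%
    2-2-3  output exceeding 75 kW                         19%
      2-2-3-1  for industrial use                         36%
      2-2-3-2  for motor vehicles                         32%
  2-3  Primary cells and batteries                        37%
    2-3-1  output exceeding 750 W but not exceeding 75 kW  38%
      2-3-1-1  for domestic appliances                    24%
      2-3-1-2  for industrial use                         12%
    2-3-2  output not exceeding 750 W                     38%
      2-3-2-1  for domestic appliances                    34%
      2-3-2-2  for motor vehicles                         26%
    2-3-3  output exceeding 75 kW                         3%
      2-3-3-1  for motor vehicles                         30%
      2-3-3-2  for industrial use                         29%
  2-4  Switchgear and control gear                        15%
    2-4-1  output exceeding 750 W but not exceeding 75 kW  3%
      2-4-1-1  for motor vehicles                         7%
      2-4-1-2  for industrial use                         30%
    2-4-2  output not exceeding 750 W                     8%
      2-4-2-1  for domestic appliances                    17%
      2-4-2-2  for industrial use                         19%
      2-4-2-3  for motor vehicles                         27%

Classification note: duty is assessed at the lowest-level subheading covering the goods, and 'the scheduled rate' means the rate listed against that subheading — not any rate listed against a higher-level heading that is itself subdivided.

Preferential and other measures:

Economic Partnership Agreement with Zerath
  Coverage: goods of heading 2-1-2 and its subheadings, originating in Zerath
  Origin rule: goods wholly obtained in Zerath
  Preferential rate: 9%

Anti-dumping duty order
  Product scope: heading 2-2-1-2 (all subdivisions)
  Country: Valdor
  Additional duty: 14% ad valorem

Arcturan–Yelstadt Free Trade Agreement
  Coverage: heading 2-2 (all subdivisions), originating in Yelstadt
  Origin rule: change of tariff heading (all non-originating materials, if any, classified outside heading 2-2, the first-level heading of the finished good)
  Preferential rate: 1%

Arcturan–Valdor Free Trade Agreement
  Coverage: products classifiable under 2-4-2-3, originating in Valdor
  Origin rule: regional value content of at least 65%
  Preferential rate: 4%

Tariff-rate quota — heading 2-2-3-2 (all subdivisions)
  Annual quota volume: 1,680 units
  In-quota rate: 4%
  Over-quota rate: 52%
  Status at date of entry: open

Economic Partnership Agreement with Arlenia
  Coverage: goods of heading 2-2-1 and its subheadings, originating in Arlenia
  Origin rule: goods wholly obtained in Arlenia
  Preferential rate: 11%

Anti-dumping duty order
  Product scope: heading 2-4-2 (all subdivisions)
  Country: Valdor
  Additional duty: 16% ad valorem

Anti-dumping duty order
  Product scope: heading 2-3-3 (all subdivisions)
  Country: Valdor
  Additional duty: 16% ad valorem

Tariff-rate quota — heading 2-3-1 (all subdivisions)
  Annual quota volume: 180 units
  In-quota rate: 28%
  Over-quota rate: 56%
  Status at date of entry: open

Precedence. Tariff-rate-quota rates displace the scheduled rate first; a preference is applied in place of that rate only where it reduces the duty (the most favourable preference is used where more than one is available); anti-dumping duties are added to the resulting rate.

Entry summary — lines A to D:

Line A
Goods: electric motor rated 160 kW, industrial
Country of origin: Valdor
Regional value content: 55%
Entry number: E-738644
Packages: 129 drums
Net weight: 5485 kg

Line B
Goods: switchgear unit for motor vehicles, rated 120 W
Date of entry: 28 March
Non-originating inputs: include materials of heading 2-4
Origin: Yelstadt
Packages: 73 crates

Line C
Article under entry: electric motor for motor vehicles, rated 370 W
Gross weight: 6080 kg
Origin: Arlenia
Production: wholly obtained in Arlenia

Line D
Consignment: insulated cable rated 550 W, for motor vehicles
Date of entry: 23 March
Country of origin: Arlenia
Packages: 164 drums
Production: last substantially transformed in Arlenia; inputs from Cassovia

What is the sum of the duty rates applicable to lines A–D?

Line A: electric motor → 2-1; rated 160 kW → 2-1-1; industrial → 2-1-1-1. Scheduled 20%. Valdor agreement on 2-4-2-3: 2-1-1-1 not covered. → 20%.
Line B: switchgear unit → 2-4; rated 120 W → 2-4-2; for motor vehicles → 2-4-2-3. Scheduled 27%. Yelstadt agreement on 2-2: 2-4-2-3 not covered. → 27%.
Line C: electric motor → 2-1; rated 370 W → 2-1-2; for motor vehicles → 2-1-2-2. Scheduled 20%. Arlenia agreement on 2-2-1: 2-1-2-2 not covered. → 20%.
Line D: insulated cable → 2-2; rated 550 W → 2-2-1; for motor vehicles → 2-2-1-2. Scheduled 17%. Arlenia agreement on 2-2-1: not wholly obtained. → 17%.
Sum: 20% + 27% + 20% + 17% = 84%.

84%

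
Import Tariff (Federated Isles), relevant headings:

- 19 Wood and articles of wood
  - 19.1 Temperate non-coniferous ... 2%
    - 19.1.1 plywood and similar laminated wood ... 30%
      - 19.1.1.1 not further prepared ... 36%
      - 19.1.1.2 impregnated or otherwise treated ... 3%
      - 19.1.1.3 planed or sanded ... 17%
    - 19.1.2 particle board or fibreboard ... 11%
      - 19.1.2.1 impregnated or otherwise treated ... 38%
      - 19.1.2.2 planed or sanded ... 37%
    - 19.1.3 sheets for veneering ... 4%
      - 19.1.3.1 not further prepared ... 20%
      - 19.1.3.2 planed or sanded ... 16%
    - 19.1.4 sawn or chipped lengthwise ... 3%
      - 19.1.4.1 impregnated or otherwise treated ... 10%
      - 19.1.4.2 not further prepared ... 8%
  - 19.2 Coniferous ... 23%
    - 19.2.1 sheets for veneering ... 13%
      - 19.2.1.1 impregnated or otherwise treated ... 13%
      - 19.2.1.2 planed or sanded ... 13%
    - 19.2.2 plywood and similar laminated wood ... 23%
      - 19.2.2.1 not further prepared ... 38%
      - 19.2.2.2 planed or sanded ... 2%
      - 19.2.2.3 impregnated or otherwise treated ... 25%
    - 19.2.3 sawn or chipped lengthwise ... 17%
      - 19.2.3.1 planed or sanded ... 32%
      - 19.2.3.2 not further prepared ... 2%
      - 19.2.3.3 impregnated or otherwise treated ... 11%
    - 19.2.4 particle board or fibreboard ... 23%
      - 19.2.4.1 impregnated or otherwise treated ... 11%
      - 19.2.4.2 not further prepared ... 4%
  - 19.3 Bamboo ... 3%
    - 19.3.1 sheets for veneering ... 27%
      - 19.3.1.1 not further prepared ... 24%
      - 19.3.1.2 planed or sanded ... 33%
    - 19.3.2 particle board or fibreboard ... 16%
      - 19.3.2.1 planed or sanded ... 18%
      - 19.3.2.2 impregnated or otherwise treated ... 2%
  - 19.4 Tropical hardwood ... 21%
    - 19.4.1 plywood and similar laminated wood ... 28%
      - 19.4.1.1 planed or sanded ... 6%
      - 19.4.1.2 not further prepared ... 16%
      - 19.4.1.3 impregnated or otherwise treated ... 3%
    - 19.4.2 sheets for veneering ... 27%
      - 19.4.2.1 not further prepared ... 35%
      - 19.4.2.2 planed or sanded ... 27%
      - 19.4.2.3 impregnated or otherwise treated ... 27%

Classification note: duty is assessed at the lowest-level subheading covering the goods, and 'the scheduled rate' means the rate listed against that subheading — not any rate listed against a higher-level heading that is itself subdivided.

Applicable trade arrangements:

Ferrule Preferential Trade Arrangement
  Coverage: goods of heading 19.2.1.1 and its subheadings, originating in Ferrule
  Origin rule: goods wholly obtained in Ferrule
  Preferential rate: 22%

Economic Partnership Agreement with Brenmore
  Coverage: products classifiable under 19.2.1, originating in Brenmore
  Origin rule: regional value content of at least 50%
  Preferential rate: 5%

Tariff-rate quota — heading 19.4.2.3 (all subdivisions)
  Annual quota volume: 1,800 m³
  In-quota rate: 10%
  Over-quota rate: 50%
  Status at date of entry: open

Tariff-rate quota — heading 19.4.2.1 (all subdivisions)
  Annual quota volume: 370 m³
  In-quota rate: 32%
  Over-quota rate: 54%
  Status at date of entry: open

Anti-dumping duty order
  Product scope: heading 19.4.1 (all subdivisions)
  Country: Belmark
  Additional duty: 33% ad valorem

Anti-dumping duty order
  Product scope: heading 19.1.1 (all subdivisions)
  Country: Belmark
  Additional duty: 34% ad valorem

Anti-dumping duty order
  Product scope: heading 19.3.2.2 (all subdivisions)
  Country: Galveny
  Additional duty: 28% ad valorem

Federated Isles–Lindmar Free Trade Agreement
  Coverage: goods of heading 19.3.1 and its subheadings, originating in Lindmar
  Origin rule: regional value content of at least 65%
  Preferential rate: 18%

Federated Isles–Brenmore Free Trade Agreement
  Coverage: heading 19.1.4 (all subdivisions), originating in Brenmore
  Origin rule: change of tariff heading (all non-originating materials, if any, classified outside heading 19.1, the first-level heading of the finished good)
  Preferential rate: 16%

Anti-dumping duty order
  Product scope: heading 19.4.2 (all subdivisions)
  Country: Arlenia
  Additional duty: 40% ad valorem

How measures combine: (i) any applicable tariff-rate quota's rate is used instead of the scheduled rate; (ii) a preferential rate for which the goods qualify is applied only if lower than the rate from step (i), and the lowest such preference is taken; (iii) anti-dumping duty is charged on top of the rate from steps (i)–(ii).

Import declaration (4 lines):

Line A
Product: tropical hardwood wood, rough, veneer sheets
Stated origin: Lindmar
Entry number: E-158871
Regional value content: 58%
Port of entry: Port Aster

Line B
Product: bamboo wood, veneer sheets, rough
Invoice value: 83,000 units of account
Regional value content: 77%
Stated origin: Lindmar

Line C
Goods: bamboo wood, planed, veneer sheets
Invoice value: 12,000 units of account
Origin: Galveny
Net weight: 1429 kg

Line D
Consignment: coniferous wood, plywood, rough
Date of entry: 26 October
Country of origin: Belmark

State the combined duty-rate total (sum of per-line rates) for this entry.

Line A: tropical hardwood → 19.4; veneer sheets → 19.4.2; rough → 19.4.2.1. Scheduled 35%. quota on 19.4.2.1 open → in-quota 32%; Lindmar agreement on 19.3.1: 19.4.2.1 not covered. → 32%.
Line B: bamboo → 19.3; veneer sheets → 19.3.1; rough → 19.3.1.1. Scheduled 24%. Lindmar agreement on 19.3.1: RVC ≥ 65% → 18% available; preferential 18%. → 18%.
Line C: bamboo → 19.3; veneer sheets → 19.3.1; planed → 19.3.1.2. Scheduled 33%. No special measure applies. → 33%.
Line D: coniferous → 19.2; plywood → 19.2.2; rough → 19.2.2.1. Scheduled 38%. No special measure applies. → 38%.
Sum: 32% + 18% + 33% + 38% = 121%.

121%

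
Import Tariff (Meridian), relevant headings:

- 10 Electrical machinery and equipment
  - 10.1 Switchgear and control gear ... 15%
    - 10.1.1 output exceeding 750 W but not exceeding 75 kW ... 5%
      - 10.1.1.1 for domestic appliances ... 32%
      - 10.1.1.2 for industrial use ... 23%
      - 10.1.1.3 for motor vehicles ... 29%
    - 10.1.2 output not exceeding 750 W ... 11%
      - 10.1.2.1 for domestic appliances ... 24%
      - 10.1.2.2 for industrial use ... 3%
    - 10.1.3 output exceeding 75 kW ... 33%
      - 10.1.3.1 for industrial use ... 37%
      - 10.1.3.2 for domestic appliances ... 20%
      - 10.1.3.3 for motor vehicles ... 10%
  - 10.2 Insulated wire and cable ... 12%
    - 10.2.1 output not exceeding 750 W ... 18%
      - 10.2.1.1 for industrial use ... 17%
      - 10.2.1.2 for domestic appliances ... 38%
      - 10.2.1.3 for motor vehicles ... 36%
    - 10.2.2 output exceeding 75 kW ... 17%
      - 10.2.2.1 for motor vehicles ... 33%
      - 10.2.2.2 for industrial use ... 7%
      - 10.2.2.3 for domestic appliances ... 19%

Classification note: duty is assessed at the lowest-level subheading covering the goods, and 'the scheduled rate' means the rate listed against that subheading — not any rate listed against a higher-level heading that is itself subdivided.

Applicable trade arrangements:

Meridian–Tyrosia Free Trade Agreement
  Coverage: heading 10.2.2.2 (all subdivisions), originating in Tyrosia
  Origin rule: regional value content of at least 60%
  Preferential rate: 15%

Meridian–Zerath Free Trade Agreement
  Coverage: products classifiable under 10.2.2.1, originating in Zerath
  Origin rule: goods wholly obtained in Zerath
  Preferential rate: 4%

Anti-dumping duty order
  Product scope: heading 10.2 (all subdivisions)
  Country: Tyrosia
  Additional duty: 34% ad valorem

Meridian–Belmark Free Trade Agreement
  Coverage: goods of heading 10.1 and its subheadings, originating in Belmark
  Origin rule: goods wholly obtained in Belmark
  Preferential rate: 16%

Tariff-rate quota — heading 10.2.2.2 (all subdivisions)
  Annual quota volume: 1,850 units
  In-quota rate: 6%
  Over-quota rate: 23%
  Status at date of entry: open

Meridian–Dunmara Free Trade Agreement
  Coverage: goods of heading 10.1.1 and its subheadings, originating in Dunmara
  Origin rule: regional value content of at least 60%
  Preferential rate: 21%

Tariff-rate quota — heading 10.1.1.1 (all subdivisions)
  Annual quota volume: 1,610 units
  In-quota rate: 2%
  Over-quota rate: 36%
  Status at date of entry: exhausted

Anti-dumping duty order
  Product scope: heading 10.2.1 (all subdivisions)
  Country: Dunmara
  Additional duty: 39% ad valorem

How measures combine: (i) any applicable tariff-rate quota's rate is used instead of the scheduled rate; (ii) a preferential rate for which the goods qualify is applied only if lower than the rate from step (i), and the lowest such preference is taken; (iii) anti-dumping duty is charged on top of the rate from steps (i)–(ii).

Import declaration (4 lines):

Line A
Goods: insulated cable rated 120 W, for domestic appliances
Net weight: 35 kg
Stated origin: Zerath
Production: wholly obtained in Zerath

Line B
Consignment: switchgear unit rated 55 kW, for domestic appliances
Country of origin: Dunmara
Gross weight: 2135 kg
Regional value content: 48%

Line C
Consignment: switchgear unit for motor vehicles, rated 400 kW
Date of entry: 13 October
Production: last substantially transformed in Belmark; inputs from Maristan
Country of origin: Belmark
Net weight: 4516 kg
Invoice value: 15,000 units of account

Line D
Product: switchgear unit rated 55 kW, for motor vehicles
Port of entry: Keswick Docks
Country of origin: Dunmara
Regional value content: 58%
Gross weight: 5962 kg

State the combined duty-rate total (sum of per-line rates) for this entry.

113%

Line A: insulated cable → 10.2; rated 120 W → 10.2.1; for domestic appliances → 10.2.1.2. Scheduled 38%. Zerath agreement on 10.2.2.1: 10.2.1.2 not covered. → 38%.
Line B: switchgear unit → 10.1; rated 55 kW → 10.1.1; for domestic appliances → 10.1.1.1. Scheduled 32%. quota on 10.1.1.1 exhausted → over-quota 36%; Dunmara agreement on 10.1.1: RVC < 60%. → 36%.
Line C: switchgear unit → 10.1; rated 400 kW → 10.1.3; for motor vehicles → 10.1.3.3. Scheduled 10%. Belmark agreement on 10.1: not wholly obtained. → 10%.
Line D: switchgear unit → 10.1; rated 55 kW → 10.1.1; for motor vehicles → 10.1.1.3. Scheduled 29%. Dunmara agreement on 10.1.1: RVC < 60%. → 29%.
Sum: 38% + 36% + 10% + 29% = 113%.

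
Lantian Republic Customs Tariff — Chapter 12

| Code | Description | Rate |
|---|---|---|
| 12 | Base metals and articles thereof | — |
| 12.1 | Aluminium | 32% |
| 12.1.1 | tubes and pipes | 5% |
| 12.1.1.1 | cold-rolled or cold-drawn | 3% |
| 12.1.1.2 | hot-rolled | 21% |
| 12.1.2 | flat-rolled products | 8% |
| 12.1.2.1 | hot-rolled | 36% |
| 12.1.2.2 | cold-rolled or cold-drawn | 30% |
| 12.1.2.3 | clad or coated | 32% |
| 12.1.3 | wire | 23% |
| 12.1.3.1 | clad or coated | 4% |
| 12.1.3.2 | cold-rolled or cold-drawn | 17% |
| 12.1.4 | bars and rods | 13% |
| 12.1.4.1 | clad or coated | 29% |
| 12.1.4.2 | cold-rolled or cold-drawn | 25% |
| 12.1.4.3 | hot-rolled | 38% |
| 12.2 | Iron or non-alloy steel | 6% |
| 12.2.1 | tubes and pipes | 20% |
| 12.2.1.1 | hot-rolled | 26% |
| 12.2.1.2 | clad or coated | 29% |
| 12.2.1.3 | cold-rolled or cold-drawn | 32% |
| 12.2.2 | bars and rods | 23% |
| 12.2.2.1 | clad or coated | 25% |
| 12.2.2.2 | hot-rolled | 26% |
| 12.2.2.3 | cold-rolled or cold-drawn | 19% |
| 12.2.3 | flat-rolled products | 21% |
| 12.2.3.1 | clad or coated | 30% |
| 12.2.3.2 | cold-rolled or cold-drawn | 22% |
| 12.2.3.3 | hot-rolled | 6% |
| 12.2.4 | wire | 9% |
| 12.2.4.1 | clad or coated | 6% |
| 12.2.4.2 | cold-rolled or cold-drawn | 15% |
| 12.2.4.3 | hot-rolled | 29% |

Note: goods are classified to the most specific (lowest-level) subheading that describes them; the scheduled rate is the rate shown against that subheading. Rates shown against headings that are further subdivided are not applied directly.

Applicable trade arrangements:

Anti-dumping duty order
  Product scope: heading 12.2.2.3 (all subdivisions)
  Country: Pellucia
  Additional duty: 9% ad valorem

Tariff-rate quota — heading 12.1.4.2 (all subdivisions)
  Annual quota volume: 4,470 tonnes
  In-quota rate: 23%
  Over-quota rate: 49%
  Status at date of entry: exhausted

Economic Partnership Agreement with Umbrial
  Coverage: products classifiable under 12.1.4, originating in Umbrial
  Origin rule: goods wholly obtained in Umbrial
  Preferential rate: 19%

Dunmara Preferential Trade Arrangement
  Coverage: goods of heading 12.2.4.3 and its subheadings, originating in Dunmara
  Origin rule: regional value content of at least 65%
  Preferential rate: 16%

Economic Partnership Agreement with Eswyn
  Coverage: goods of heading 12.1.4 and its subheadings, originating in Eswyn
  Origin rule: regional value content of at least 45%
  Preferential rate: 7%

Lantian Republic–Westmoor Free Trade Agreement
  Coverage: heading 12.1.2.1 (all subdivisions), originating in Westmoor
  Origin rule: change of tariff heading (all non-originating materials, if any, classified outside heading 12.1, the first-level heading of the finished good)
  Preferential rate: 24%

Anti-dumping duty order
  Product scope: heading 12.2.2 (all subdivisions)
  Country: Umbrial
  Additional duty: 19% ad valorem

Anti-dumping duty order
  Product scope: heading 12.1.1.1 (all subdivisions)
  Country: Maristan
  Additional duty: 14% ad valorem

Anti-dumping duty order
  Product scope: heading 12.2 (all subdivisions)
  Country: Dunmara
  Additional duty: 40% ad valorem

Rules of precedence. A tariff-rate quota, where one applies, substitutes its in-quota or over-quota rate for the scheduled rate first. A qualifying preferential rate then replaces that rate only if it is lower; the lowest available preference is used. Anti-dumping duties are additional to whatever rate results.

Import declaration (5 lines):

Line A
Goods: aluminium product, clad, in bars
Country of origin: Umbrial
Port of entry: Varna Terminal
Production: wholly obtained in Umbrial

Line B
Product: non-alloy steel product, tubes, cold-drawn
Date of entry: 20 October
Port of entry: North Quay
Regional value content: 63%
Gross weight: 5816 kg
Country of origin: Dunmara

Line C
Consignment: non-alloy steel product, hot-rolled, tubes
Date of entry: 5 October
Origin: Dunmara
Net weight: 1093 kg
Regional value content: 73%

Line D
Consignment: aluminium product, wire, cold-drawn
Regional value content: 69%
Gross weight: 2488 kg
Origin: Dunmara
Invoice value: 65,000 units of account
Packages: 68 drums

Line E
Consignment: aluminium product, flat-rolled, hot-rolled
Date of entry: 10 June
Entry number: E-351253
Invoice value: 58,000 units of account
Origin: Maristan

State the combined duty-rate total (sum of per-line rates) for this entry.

210%

Line A: aluminium → 12.1; in bars → 12.1.4; clad → 12.1.4.1. Scheduled 29%. Umbrial agreement on 12.1.4: wholly obtained → 19% available; preferential 19%. → 19%.
Line B: non-alloy steel → 12.2; tubes → 12.2.1; cold-drawn → 12.2.1.3. Scheduled 32%. Dunmara agreement on 12.2.4.3: 12.2.1.3 not covered; anti-dumping (Dunmara, 12.2): +40%; total 32% + 40% = 72%. → 72%.
Line C: non-alloy steel → 12.2; tubes → 12.2.1; hot-rolled → 12.2.1.1. Scheduled 26%. Dunmara agreement on 12.2.4.3: 12.2.1.1 not covered; anti-dumping (Dunmara, 12.2): +40%; total 26% + 40% = 66%. → 66%.
Line D: aluminium → 12.1; wire → 12.1.3; cold-drawn → 12.1.3.2. Scheduled 17%. Dunmara agreement on 12.2.4.3: 12.1.3.2 not covered. → 17%.
Line E: aluminium → 12.1; flat-rolled → 12.1.2; hot-rolled → 12.1.2.1. Scheduled 36%. No special measure applies. → 36%.
Sum: 19% + 72% + 66% + 17% + 36% = 210%.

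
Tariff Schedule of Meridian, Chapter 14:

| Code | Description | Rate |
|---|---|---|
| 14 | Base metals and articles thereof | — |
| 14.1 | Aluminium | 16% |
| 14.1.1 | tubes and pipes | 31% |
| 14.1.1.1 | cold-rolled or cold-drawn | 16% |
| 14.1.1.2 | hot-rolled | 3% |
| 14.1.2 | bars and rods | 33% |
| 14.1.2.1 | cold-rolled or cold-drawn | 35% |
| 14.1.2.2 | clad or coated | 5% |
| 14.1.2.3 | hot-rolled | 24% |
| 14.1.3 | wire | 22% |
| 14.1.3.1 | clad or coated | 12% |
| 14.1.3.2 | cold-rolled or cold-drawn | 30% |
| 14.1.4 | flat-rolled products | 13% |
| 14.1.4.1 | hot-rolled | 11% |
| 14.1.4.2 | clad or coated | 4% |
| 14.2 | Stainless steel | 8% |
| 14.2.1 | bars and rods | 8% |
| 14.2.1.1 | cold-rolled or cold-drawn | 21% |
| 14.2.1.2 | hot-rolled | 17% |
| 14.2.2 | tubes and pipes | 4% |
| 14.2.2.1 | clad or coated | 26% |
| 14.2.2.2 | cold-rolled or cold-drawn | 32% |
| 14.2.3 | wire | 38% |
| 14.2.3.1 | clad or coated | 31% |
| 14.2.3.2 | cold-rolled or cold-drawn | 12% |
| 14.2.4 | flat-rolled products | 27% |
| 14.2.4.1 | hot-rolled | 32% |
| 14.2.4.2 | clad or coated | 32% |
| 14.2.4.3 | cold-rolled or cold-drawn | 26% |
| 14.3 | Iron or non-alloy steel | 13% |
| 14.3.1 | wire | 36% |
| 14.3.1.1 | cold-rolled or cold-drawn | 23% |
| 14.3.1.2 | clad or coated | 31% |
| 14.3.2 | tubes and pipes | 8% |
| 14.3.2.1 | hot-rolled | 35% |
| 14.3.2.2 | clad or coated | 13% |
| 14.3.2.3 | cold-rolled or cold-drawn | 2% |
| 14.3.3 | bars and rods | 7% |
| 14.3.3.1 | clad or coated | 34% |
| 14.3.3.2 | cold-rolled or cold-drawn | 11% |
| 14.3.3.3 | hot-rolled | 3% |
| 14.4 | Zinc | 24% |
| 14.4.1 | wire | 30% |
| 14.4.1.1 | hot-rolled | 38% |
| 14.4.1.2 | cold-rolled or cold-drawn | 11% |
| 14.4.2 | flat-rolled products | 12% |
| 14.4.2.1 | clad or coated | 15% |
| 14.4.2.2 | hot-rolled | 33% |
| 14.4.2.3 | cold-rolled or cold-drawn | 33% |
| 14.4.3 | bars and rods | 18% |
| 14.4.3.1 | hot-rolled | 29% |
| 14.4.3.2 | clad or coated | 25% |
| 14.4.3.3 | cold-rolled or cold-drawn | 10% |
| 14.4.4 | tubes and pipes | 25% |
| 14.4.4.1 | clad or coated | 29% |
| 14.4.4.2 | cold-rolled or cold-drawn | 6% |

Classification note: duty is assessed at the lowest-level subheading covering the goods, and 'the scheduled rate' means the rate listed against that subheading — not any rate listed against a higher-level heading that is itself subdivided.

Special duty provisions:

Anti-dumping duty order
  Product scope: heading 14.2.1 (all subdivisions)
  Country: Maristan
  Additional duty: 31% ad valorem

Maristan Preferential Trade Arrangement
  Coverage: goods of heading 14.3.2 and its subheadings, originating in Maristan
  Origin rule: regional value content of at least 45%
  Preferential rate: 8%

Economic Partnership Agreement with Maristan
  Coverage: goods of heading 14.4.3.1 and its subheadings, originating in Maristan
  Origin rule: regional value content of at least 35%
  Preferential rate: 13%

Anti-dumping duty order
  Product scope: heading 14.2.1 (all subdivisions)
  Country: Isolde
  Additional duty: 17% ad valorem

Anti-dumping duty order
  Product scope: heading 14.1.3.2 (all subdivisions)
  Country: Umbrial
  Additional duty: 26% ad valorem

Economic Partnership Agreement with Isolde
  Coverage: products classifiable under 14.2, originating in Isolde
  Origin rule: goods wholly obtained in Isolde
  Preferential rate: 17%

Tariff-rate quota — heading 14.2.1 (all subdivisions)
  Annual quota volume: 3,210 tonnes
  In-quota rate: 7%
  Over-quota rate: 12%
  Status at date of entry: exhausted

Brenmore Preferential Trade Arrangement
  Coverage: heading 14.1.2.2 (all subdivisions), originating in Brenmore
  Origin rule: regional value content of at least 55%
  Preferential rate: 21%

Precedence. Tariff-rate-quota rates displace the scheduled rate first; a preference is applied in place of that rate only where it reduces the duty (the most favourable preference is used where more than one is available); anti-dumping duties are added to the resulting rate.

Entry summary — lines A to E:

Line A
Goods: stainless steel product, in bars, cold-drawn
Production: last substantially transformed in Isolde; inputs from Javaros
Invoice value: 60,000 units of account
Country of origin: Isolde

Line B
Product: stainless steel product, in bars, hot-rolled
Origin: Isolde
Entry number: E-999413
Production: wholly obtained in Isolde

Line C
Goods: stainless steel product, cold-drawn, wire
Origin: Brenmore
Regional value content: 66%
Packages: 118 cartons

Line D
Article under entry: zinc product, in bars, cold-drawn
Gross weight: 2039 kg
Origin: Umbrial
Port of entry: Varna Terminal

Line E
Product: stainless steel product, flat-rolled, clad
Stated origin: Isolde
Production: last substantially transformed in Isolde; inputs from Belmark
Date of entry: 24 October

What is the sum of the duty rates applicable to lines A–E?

112%

Line A: stainless steel → 14.2; in bars → 14.2.1; cold-drawn → 14.2.1.1. Scheduled 21%. quota on 14.2.1 exhausted → over-quota 12%; Isolde agreement on 14.2: not wholly obtained; anti-dumping (Isolde, 14.2.1): +17%; total 12% + 17% = 29%. → 29%.
Line B: stainless steel → 14.2; in bars → 14.2.1; hot-rolled → 14.2.1.2. Scheduled 17%. quota on 14.2.1 exhausted → over-quota 12%; Isolde agreement on 14.2: wholly obtained → 17% available; preference 17% not lower than 12% → no reduction; anti-dumping (Isolde, 14.2.1): +17%; total 12% + 17% = 29%. → 29%.
Line C: stainless steel → 14.2; wire → 14.2.3; cold-drawn → 14.2.3.2. Scheduled 12%. Brenmore agreement on 14.1.2.2: 14.2.3.2 not covered. → 12%.
Line D: zinc → 14.4; in bars → 14.4.3; cold-drawn → 14.4.3.3. Scheduled 10%. No special measure applies. → 10%.
Line E: stainless steel → 14.2; flat-rolled → 14.2.4; clad → 14.2.4.2. Scheduled 32%. Isolde agreement on 14.2: not wholly obtained. → 32%.
Sum: 29% + 29% + 12% + 10% + 32% = 112%.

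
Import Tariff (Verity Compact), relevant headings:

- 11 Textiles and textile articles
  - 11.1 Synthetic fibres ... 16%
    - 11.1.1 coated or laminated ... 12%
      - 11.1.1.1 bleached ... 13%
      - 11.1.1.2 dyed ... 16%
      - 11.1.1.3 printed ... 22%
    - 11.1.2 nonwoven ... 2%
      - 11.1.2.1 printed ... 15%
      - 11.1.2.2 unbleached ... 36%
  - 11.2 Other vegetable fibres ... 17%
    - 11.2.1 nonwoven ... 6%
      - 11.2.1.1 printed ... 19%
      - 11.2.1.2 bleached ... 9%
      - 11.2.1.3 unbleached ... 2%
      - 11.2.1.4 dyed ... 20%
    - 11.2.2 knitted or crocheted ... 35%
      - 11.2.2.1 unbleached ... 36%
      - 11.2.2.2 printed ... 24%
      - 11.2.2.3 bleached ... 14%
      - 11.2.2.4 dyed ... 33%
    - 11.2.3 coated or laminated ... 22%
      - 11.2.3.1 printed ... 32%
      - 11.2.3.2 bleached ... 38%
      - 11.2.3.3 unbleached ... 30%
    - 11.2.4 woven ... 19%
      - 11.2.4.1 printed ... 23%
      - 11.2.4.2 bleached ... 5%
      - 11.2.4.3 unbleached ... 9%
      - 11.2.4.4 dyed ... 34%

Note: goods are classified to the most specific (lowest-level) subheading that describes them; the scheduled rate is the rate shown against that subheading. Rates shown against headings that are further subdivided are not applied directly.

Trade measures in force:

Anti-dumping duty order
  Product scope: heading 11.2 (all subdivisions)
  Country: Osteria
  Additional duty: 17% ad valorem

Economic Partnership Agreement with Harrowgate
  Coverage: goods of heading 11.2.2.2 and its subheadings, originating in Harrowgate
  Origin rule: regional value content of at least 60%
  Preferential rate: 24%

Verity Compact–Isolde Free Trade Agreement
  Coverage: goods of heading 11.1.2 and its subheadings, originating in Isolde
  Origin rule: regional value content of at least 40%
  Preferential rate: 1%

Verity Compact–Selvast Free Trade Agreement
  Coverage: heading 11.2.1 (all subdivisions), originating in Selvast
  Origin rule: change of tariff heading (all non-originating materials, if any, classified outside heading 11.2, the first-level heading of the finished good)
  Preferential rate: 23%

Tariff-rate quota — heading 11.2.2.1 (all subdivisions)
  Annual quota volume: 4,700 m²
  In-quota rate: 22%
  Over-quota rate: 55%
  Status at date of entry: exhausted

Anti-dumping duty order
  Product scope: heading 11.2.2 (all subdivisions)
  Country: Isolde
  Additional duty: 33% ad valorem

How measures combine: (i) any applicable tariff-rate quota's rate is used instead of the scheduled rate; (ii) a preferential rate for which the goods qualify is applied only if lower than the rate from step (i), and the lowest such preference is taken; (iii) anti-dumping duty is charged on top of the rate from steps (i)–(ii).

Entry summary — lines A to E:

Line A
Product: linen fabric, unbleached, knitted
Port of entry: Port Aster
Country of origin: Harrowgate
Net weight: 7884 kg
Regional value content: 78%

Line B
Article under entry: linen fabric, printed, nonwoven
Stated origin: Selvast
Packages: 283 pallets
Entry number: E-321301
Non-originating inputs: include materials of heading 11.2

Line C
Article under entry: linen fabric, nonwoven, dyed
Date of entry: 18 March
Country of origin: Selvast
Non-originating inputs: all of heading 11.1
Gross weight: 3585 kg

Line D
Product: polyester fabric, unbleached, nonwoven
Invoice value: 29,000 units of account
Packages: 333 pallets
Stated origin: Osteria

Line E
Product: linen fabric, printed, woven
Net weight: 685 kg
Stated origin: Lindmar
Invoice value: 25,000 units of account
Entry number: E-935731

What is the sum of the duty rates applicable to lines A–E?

Line A: linen → 11.2; knitted → 11.2.2; unbleached → 11.2.2.1. Scheduled 36%. quota on 11.2.2.1 exhausted → over-quota 55%; Harrowgate agreement on 11.2.2.2: 11.2.2.1 not covered. → 55%.
Line B: linen → 11.2; nonwoven → 11.2.1; printed → 11.2.1.1. Scheduled 19%. Selvast agreement on 11.2.1: CTH not met. → 19%.
Line C: linen → 11.2; nonwoven → 11.2.1; dyed → 11.2.1.4. Scheduled 20%. Selvast agreement on 11.2.1: CTH met → 23% available; preference 23% not lower than 20% → no reduction. → 20%.
Line D: polyester → 11.1; nonwoven → 11.1.2; unbleached → 11.1.2.2. Scheduled 36%. No special measure applies. → 36%.
Line E: linen → 11.2; woven → 11.2.4; printed → 11.2.4.1. Scheduled 23%. No special measure applies. → 23%.
Sum: 55% + 19% + 20% + 36% + 23% = 153%.

153%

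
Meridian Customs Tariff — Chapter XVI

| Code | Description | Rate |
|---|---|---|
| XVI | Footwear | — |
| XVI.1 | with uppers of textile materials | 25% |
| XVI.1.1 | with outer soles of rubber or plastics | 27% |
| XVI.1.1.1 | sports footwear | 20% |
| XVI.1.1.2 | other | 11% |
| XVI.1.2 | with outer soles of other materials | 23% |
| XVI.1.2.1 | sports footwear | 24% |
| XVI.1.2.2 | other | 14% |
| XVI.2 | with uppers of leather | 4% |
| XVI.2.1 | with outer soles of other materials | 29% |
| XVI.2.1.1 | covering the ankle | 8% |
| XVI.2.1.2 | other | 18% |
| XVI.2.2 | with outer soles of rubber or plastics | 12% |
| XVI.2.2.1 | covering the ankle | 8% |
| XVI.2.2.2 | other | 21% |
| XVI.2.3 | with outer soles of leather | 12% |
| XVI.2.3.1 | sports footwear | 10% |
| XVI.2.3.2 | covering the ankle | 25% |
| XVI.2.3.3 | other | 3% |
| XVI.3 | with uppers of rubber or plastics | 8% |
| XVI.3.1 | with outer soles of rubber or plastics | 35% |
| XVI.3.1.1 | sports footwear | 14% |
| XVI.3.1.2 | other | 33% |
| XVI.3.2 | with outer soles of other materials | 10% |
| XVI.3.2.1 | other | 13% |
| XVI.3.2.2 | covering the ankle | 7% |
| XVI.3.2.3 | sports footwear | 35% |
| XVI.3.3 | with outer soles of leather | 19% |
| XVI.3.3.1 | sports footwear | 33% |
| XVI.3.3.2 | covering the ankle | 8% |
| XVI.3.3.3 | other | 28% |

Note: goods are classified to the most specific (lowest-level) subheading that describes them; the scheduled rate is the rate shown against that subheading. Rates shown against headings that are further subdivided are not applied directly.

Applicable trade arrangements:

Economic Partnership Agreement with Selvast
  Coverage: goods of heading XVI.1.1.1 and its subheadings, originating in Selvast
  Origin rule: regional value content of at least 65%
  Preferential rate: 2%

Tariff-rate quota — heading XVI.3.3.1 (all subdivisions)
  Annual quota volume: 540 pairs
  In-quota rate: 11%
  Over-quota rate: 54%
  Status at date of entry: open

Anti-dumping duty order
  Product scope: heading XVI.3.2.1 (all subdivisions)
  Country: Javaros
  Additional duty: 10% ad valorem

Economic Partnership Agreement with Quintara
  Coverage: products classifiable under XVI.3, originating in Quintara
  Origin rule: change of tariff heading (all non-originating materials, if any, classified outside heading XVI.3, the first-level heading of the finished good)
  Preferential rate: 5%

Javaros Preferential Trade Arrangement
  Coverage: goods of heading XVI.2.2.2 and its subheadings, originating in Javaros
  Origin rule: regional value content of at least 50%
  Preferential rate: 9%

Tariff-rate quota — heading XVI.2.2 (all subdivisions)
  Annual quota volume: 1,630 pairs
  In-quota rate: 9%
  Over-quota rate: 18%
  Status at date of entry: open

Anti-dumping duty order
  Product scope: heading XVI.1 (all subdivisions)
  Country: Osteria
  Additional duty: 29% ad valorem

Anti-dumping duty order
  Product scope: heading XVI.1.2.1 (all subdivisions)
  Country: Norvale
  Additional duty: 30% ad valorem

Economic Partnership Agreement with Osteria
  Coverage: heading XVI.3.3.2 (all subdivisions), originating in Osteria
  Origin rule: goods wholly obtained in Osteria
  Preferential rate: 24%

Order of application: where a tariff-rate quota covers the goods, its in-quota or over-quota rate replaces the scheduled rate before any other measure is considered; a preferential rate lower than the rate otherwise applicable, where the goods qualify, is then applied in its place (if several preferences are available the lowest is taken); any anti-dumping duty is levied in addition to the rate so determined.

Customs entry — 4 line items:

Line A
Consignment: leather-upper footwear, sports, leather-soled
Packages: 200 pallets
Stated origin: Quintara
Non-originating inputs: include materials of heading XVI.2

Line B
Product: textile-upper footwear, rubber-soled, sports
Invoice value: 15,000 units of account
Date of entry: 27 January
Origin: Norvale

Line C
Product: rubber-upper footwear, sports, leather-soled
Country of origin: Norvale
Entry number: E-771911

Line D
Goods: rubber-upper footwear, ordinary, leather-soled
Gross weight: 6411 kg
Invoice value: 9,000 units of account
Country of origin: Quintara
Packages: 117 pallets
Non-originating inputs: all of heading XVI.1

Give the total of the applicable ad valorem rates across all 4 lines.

46%

Line A: leather-upper → XVI.2; leather-soled → XVI.2.3; sports → XVI.2.3.1. Scheduled 10%. Quintara agreement on XVI.3: XVI.2.3.1 not covered. → 10%.
Line B: textile-upper → XVI.1; rubber-soled → XVI.1.1; sports → XVI.1.1.1. Scheduled 20%. No special measure applies. → 20%.
Line C: rubber-upper → XVI.3; leather-soled → XVI.3.3; sports → XVI.3.3.1. Scheduled 33%. quota on XVI.3.3.1 open → in-quota 11%. → 11%.
Line D: rubber-upper → XVI.3; leather-soled → XVI.3.3; ordinary → XVI.3.3.3. Scheduled 28%. Quintara agreement on XVI.3: CTH met → 5% available; preferential 5%. → 5%.
Sum: 10% + 20% + 11% + 5% = 46%.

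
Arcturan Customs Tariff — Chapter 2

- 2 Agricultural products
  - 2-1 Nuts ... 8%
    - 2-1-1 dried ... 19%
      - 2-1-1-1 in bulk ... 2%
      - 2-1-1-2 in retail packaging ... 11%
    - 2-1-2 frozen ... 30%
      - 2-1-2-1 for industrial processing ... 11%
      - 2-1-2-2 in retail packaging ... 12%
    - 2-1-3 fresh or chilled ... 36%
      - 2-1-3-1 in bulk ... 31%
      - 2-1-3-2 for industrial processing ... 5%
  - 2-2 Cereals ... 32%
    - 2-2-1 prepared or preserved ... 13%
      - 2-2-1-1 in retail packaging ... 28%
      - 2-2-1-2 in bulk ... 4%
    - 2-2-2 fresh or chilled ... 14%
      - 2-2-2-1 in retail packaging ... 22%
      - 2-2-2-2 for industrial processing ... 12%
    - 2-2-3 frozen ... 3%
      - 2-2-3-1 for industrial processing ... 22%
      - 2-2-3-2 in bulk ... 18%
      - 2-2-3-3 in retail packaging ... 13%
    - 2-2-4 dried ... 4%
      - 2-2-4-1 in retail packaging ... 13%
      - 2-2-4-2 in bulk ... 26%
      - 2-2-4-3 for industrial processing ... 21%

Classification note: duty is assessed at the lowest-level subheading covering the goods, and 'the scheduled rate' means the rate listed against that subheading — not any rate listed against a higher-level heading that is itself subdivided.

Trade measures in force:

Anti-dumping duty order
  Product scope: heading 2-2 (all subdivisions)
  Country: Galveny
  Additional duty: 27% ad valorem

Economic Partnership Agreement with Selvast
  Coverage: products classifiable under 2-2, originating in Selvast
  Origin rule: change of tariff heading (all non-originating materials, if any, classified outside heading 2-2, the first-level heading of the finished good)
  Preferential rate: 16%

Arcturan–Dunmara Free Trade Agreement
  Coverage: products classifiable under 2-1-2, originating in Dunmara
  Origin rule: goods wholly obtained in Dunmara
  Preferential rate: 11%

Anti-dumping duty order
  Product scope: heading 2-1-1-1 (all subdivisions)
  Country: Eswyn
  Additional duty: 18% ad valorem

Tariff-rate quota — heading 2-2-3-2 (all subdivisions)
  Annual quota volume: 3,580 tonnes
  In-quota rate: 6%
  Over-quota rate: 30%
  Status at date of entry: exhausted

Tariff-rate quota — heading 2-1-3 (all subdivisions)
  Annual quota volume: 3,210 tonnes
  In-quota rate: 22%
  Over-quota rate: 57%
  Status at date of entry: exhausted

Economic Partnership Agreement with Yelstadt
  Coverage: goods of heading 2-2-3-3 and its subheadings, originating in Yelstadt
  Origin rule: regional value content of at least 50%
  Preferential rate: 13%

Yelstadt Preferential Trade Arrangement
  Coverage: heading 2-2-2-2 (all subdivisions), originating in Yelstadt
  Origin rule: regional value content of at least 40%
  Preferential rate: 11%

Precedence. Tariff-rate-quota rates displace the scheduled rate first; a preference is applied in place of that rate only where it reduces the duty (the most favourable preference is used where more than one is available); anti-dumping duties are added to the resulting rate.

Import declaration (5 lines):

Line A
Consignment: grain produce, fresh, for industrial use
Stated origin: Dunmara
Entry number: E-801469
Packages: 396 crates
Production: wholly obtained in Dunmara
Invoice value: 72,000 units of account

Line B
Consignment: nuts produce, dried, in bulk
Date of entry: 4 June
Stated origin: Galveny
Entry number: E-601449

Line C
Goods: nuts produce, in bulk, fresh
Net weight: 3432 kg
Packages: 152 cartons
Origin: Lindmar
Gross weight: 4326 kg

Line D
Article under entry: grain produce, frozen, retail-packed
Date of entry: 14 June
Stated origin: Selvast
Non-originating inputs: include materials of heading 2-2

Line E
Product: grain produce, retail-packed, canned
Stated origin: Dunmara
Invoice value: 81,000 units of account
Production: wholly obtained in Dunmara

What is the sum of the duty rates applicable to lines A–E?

Line A: grain → 2-2; fresh → 2-2-2; for industrial use → 2-2-2-2. Scheduled 12%. Dunmara agreement on 2-1-2: 2-2-2-2 not covered. → 12%.
Line B: nuts → 2-1; dried → 2-1-1; in bulk → 2-1-1-1. Scheduled 2%. No special measure applies. → 2%.
Line C: nuts → 2-1; fresh → 2-1-3; in bulk → 2-1-3-1. Scheduled 31%. quota on 2-1-3 exhausted → over-quota 57%. → 57%.
Line D: grain → 2-2; frozen → 2-2-3; retail-packed → 2-2-3-3. Scheduled 13%. Selvast agreement on 2-2: CTH not met. → 13%.
Line E: grain → 2-2; canned → 2-2-1; retail-packed → 2-2-1-1. Scheduled 28%. Dunmara agreement on 2-1-2: 2-2-1-1 not covered. → 28%.
Sum: 12% + 2% + 57% + 13% + 28% = 112%.

112%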